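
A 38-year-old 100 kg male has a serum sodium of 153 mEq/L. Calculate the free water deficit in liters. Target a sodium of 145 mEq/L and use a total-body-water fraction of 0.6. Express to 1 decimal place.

TBW = 0.6 · 100 = 60 L
Free water deficit = TBW · (Na/145 − 1)
= 60 · (153/145 − 1)
= 60 · 0.0552
= 3.31 L

3.3 L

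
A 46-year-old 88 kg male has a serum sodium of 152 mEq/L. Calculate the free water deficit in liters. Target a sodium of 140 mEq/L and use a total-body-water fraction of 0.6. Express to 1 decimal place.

4.5 L

TBW = 0.6 · 88 = 52.8 L
Free water deficit = TBW · (Na/140 − 1)
= 52.8 · (152/140 − 1)
= 52.8 · 0.0857
= 4.52 L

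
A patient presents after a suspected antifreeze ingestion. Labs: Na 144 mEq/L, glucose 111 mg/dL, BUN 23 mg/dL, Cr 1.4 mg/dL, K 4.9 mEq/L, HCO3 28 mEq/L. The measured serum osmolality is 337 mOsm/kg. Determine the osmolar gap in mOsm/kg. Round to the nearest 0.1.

34.6 mOsm/kg

Calculated osmolality = 2·Na + glucose/18 + BUN/2.8
= 2·144 + 111/18 + 23/2.8
= 288 + 6.17 + 8.21
= 302.38 mOsm/kg ≈ 302.4 mOsm/kg
Osmolar gap = measured − calculated = 337 − 302.4 = 34.6 mOsm/kg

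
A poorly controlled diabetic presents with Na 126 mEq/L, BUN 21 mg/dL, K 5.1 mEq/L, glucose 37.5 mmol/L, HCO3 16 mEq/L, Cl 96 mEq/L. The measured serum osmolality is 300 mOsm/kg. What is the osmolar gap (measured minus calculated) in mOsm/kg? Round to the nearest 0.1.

3.0 mOsm/kg

Calculated osmolality = 2·Na + glucose + BUN/2.8
= 2·126 + 37.5 + 21/2.8
= 252 + 37.50 + 7.50
= 297 mOsm/kg ≈ 297.0 mOsm/kg
Osmolar gap = measured − calculated = 300 − 297.0 = 3.0 mOsm/kg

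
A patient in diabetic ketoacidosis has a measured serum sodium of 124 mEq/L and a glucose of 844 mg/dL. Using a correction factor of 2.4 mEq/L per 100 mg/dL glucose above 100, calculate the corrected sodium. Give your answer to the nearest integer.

Corrected Na = measured Na + 2.4 · (glucose − 100)/100
= 124 + 2.4 · (844 − 100)/100
= 124 + 17.9
= 141.9 mEq/L

142 mEq/L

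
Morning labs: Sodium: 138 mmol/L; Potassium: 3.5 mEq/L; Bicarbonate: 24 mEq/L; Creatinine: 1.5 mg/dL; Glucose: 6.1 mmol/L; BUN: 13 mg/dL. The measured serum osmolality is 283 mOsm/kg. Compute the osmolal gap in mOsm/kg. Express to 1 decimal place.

-3.7 mOsm/kg

Calculated osmolality = 2·Na + glucose + BUN/2.8
= 2·138 + 6.1 + 13/2.8
= 276 + 6.10 + 4.64
= 286.74 mOsm/kg ≈ 286.7 mOsm/kg
Osmolar gap = measured − calculated = 283 − 286.7 = -3.7 mOsm/kg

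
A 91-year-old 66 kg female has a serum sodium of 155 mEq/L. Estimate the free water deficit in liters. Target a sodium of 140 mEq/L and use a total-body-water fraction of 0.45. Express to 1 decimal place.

3.2 L

TBW = 0.45 · 66 = 29.7 L
Free water deficit = TBW · (Na/140 − 1)
= 29.7 · (155/140 − 1)
= 29.7 · 0.1071
= 3.18 L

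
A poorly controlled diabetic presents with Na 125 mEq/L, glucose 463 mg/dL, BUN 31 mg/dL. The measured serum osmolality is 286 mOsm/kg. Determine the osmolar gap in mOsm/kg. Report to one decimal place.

Calculated osmolality = 2·Na + glucose/18 + BUN/2.8
= 2·125 + 463/18 + 31/2.8
= 250 + 25.72 + 11.07
= 286.79 mOsm/kg ≈ 286.8 mOsm/kg
Osmolar gap = measured − calculated = 286 − 286.8 = -0.8 mOsm/kg

-0.8 mOsm/kg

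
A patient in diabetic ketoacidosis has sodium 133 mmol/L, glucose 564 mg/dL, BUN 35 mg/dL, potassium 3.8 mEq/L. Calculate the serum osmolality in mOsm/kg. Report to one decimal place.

Calculated osmolality = 2·Na + glucose/18 + BUN/2.8
= 2·133 + 564/18 + 35/2.8
= 266 + 31.33 + 12.50
= 309.83 mOsm/kg

309.8 mOsm/kg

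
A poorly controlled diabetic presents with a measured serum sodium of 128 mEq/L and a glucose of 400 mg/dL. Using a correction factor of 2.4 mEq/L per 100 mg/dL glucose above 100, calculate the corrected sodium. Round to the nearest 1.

135 mEq/L

Corrected Na = measured Na + 2.4 · (glucose − 100)/100
= 128 + 2.4 · (400 − 100)/100
= 128 + 7.2
= 135.2 mEq/L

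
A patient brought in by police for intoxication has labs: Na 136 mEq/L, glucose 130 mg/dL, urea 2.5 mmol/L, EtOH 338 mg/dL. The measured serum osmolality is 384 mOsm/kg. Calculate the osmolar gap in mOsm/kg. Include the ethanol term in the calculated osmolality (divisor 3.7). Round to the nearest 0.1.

Calculated osmolality = 2·Na + glucose/18 + urea + ethanol/3.7
= 2·136 + 130/18 + 2.5 + 338/3.7
= 272 + 7.22 + 2.50 + 91.35
= 373.07 mOsm/kg ≈ 373.1 mOsm/kg
Osmolar gap = measured − calculated = 384 − 373.1 = 10.9 mOsm/kg

10.9 mOsm/kg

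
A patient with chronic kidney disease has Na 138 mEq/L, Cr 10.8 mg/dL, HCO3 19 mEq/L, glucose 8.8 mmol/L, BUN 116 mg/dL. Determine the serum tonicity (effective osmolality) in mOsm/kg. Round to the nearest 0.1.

284.8 mOsm/kg

Effective osmolality excludes urea (freely permeant across cell membranes):
2·Na + glucose
= 2·138 + 8.8
= 276 + 8.8
= 284.8 mOsm/kg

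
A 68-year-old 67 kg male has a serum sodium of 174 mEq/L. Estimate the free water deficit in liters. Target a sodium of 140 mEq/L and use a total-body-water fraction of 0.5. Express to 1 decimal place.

8.1 L

TBW = 0.5 · 67 = 33.5 L
Free water deficit = TBW · (Na/140 − 1)
= 33.5 · (174/140 − 1)
= 33.5 · 0.2429
= 8.14 L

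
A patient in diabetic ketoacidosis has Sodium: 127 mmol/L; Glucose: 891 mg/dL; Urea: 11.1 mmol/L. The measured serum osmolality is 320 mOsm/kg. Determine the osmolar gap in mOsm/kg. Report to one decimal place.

5.4 mOsm/kg

Calculated osmolality = 2·Na + glucose/18 + urea
= 2·127 + 891/18 + 11.1
= 254 + 49.50 + 11.10
= 314.6 mOsm/kg ≈ 314.6 mOsm/kg
Osmolar gap = measured − calculated = 320 − 314.6 = 5.4 mOsm/kg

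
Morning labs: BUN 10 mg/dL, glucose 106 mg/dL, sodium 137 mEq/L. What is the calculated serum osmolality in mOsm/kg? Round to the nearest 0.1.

Calculated osmolality = 2·Na + glucose/18 + BUN/2.8
= 2·137 + 106/18 + 10/2.8
= 274 + 5.89 + 3.57
= 283.46 mOsm/kg

283.5 mOsm/kg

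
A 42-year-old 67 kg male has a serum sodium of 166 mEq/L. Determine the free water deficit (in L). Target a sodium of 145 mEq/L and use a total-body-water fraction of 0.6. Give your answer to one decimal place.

TBW = 0.6 · 67 = 40.2 L
Free water deficit = TBW · (Na/145 − 1)
= 40.2 · (166/145 − 1)
= 40.2 · 0.1448
= 5.82 L

5.8 L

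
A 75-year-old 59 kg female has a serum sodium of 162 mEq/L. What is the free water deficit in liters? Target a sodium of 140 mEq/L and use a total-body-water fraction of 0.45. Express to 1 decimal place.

TBW = 0.45 · 59 = 26.55 L
Free water deficit = TBW · (Na/140 − 1)
= 26.55 · (162/140 − 1)
= 26.55 · 0.1571
= 4.17 L

4.2 L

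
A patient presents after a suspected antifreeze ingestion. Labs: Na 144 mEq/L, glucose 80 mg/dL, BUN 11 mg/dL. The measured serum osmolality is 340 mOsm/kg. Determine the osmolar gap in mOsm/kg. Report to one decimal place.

43.6 mOsm/kg

Calculated osmolality = 2·Na + glucose/18 + BUN/2.8
= 2·144 + 80/18 + 11/2.8
= 288 + 4.44 + 3.93
= 296.37 mOsm/kg ≈ 296.4 mOsm/kg
Osmolar gap = measured − calculated = 340 − 296.4 = 43.6 mOsm/kg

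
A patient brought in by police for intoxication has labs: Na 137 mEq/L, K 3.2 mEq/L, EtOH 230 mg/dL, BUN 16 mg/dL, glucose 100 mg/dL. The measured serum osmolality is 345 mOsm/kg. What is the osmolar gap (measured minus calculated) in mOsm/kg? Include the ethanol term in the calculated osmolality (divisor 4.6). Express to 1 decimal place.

9.7 mOsm/kg

Calculated osmolality = 2·Na + glucose/18 + BUN/2.8 + ethanol/4.6
= 2·137 + 100/18 + 16/2.8 + 230/4.6
= 274 + 5.56 + 5.71 + 50
= 335.27 mOsm/kg ≈ 335.3 mOsm/kg
Osmolar gap = measured − calculated = 345 − 335.3 = 9.7 mOsm/kg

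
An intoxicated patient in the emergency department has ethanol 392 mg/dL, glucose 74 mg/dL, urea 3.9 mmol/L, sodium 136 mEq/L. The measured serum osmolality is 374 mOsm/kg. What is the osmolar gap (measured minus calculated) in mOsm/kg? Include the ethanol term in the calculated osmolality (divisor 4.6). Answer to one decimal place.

Calculated osmolality = 2·Na + glucose/18 + urea + ethanol/4.6
= 2·136 + 74/18 + 3.9 + 392/4.6
= 272 + 4.11 + 3.90 + 85.22
= 365.23 mOsm/kg ≈ 365.2 mOsm/kg
Osmolar gap = measured − calculated = 374 − 365.2 = 8.8 mOsm/kg

8.8 mOsm/kg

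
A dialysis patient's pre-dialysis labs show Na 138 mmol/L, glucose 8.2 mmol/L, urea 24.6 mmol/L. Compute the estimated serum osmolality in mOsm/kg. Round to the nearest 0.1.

308.8 mOsm/kg

Calculated osmolality = 2·Na + glucose + urea
= 2·138 + 8.2 + 24.6
= 276 + 8.20 + 24.60
= 308.8 mOsm/kg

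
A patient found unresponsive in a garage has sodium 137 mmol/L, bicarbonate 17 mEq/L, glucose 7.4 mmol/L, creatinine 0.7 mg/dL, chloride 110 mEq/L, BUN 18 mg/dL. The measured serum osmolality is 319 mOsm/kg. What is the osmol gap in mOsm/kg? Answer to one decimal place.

31.2 mOsm/kg

Calculated osmolality = 2·Na + glucose + BUN/2.8
= 2·137 + 7.4 + 18/2.8
= 274 + 7.40 + 6.43
= 287.83 mOsm/kg ≈ 287.8 mOsm/kg
Osmolar gap = measured − calculated = 319 − 287.8 = 31.2 mOsm/kg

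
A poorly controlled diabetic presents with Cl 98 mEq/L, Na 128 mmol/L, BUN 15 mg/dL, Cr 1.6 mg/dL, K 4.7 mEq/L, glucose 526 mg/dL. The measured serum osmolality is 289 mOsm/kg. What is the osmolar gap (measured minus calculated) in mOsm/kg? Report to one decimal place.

-1.6 mOsm/kg

Calculated osmolality = 2·Na + glucose/18 + BUN/2.8
= 2·128 + 526/18 + 15/2.8
= 256 + 29.22 + 5.36
= 290.58 mOsm/kg ≈ 290.6 mOsm/kg
Osmolar gap = measured − calculated = 289 − 290.6 = -1.6 mOsm/kg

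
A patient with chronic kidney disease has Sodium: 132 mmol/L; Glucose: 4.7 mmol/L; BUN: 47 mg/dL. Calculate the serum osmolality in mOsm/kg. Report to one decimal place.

285.5 mOsm/kg

Calculated osmolality = 2·Na + glucose + BUN/2.8
= 2·132 + 4.7 + 47/2.8
= 264 + 4.70 + 16.79
= 285.49 mOsm/kg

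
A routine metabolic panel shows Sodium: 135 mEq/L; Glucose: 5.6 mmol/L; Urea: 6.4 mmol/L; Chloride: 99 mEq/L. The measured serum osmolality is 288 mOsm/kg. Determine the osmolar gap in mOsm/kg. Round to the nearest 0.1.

6.0 mOsm/kg

Calculated osmolality = 2·Na + glucose + urea
= 2·135 + 5.6 + 6.4
= 270 + 5.60 + 6.40
= 282 mOsm/kg ≈ 282.0 mOsm/kg
Osmolar gap = measured − calculated = 288 − 282.0 = 6.0 mOsm/kg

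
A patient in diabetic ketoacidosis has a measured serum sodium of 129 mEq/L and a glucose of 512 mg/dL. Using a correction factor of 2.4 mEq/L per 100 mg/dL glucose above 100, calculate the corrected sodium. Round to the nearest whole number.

Corrected Na = measured Na + 2.4 · (glucose − 100)/100
= 129 + 2.4 · (512 − 100)/100
= 129 + 9.9
= 138.9 mEq/L

139 mEq/L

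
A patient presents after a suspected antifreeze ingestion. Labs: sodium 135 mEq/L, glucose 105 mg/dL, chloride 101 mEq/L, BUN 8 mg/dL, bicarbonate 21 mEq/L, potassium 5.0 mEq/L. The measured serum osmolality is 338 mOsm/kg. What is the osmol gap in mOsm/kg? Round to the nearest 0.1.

Calculated osmolality = 2·Na + glucose/18 + BUN/2.8
= 2·135 + 105/18 + 8/2.8
= 270 + 5.83 + 2.86
= 278.69 mOsm/kg ≈ 278.7 mOsm/kg
Osmolar gap = measured − calculated = 338 − 278.7 = 59.3 mOsm/kg

59.3 mOsm/kg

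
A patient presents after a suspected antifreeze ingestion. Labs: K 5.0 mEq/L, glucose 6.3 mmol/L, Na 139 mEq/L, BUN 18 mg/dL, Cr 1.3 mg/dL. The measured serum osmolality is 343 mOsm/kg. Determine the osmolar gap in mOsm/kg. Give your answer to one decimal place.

52.3 mOsm/kg

Calculated osmolality = 2·Na + glucose + BUN/2.8
= 2·139 + 6.3 + 18/2.8
= 278 + 6.30 + 6.43
= 290.73 mOsm/kg ≈ 290.7 mOsm/kg
Osmolar gap = measured − calculated = 343 − 290.7 = 52.3 mOsm/kg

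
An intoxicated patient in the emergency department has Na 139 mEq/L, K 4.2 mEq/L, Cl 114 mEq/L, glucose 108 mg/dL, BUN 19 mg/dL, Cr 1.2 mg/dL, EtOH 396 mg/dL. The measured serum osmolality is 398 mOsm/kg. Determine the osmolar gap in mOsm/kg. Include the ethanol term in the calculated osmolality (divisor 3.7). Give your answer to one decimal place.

0.2 mOsm/kg

Calculated osmolality = 2·Na + glucose/18 + BUN/2.8 + ethanol/3.7
= 2·139 + 108/18 + 19/2.8 + 396/3.7
= 278 + 6 + 6.79 + 107.03
= 397.82 mOsm/kg ≈ 397.8 mOsm/kg
Osmolar gap = measured − calculated = 398 − 397.8 = 0.2 mOsm/kg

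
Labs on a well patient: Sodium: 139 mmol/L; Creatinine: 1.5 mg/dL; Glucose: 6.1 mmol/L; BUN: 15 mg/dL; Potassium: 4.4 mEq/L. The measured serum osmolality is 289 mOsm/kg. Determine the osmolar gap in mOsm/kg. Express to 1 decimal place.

Calculated osmolality = 2·Na + glucose + BUN/2.8
= 2·139 + 6.1 + 15/2.8
= 278 + 6.10 + 5.36
= 289.46 mOsm/kg ≈ 289.5 mOsm/kg
Osmolar gap = measured − calculated = 289 − 289.5 = -0.5 mOsm/kg

-0.5 mOsm/kg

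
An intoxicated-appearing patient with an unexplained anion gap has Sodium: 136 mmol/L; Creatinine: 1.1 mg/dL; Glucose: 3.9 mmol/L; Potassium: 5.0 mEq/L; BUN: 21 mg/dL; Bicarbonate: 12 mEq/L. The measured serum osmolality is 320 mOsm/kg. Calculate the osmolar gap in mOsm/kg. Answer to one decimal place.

Calculated osmolality = 2·Na + glucose + BUN/2.8
= 2·136 + 3.9 + 21/2.8
= 272 + 3.90 + 7.50
= 283.4 mOsm/kg ≈ 283.4 mOsm/kg
Osmolar gap = measured − calculated = 320 − 283.4 = 36.6 mOsm/kg

36.6 mOsm/kg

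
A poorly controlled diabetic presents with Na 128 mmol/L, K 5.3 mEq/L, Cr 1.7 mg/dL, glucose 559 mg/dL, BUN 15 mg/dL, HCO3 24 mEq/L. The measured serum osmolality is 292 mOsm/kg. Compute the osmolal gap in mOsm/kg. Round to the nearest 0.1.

-0.4 mOsm/kg

Calculated osmolality = 2·Na + glucose/18 + BUN/2.8
= 2·128 + 559/18 + 15/2.8
= 256 + 31.06 + 5.36
= 292.42 mOsm/kg ≈ 292.4 mOsm/kg
Osmolar gap = measured − calculated = 292 − 292.4 = -0.4 mOsm/kg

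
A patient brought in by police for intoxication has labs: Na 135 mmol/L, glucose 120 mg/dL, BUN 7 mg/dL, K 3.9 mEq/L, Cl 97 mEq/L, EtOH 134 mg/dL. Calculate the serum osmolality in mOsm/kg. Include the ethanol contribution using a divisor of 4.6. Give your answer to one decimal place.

Calculated osmolality = 2·Na + glucose/18 + BUN/2.8 + ethanol/4.6
= 2·135 + 120/18 + 7/2.8 + 134/4.6
= 270 + 6.67 + 2.50 + 29.13
= 308.3 mOsm/kg

308.3 mOsm/kg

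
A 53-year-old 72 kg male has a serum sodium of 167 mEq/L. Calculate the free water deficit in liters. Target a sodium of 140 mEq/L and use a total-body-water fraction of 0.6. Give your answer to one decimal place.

TBW = 0.6 · 72 = 43.2 L
Free water deficit = TBW · (Na/140 − 1)
= 43.2 · (167/140 − 1)
= 43.2 · 0.1929
= 8.33 L

8.3 L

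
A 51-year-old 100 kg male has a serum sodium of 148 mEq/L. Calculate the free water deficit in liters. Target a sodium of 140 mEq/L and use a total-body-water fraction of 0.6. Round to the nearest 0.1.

TBW = 0.6 · 100 = 60 L
Free water deficit = TBW · (Na/140 − 1)
= 60 · (148/140 − 1)
= 60 · 0.0571
= 3.43 L

3.4 L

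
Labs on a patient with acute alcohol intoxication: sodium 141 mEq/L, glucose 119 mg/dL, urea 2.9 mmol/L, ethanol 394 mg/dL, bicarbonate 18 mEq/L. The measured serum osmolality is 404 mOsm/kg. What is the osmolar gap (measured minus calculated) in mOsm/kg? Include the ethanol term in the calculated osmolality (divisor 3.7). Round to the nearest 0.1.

Calculated osmolality = 2·Na + glucose/18 + urea + ethanol/3.7
= 2·141 + 119/18 + 2.9 + 394/3.7
= 282 + 6.61 + 2.90 + 106.49
= 398 mOsm/kg ≈ 398.0 mOsm/kg
Osmolar gap = measured − calculated = 404 − 398.0 = 6.0 mOsm/kg

6.0 mOsm/kg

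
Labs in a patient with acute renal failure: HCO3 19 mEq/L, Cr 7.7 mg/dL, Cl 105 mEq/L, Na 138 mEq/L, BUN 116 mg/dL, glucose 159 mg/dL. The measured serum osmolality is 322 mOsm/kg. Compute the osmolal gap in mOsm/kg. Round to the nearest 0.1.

-4.3 mOsm/kg

Calculated osmolality = 2·Na + glucose/18 + BUN/2.8
= 2·138 + 159/18 + 116/2.8
= 276 + 8.83 + 41.43
= 326.26 mOsm/kg ≈ 326.3 mOsm/kg
Osmolar gap = measured − calculated = 322 − 326.3 = -4.3 mOsm/kg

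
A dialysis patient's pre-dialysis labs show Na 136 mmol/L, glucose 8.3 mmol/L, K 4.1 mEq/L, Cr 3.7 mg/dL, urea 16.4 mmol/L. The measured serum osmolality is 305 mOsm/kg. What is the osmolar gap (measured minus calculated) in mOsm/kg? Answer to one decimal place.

Calculated osmolality = 2·Na + glucose + urea
= 2·136 + 8.3 + 16.4
= 272 + 8.30 + 16.40
= 296.7 mOsm/kg ≈ 296.7 mOsm/kg
Osmolar gap = measured − calculated = 305 − 296.7 = 8.3 mOsm/kg

8.3 mOsm/kg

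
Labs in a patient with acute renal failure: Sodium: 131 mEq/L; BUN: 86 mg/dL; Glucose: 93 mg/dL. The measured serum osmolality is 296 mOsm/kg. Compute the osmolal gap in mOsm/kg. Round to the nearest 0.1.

-1.9 mOsm/kg

Calculated osmolality = 2·Na + glucose/18 + BUN/2.8
= 2·131 + 93/18 + 86/2.8
= 262 + 5.17 + 30.71
= 297.88 mOsm/kg ≈ 297.9 mOsm/kg
Osmolar gap = measured − calculated = 296 − 297.9 = -1.9 mOsm/kg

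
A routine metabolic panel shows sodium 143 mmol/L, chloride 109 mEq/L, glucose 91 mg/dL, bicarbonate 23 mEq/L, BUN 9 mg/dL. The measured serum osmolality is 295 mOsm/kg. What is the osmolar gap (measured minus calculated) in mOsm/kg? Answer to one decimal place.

0.7 mOsm/kg

Calculated osmolality = 2·Na + glucose/18 + BUN/2.8
= 2·143 + 91/18 + 9/2.8
= 286 + 5.06 + 3.21
= 294.27 mOsm/kg ≈ 294.3 mOsm/kg
Osmolar gap = measured − calculated = 295 − 294.3 = 0.7 mOsm/kg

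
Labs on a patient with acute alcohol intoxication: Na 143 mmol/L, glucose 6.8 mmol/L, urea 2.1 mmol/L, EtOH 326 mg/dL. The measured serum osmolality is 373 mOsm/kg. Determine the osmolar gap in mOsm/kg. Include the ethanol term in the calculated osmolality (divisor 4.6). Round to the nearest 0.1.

Calculated osmolality = 2·Na + glucose + urea + ethanol/4.6
= 2·143 + 6.8 + 2.1 + 326/4.6
= 286 + 6.80 + 2.10 + 70.87
= 365.77 mOsm/kg ≈ 365.8 mOsm/kg
Osmolar gap = measured − calculated = 373 − 365.8 = 7.2 mOsm/kg

7.2 mOsm/kg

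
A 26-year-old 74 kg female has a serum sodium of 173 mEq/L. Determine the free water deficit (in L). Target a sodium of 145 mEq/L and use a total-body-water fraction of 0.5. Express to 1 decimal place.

TBW = 0.5 · 74 = 37 L
Free water deficit = TBW · (Na/145 − 1)
= 37 · (173/145 − 1)
= 37 · 0.1931
= 7.14 L

7.1 L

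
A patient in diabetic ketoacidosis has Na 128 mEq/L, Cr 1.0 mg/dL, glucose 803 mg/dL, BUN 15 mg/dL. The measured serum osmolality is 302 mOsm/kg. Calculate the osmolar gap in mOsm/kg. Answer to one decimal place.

Calculated osmolality = 2·Na + glucose/18 + BUN/2.8
= 2·128 + 803/18 + 15/2.8
= 256 + 44.61 + 5.36
= 305.97 mOsm/kg ≈ 306.0 mOsm/kg
Osmolar gap = measured − calculated = 302 − 306.0 = -4.0 mOsm/kg

-4.0 mOsm/kg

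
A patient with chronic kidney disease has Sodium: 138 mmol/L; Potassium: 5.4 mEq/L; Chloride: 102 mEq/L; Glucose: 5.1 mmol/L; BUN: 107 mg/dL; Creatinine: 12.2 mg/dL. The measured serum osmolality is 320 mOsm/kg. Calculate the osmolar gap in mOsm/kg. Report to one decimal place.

0.7 mOsm/kg

Calculated osmolality = 2·Na + glucose + BUN/2.8
= 2·138 + 5.1 + 107/2.8
= 276 + 5.10 + 38.21
= 319.31 mOsm/kg ≈ 319.3 mOsm/kg
Osmolar gap = measured − calculated = 320 − 319.3 = 0.7 mOsm/kg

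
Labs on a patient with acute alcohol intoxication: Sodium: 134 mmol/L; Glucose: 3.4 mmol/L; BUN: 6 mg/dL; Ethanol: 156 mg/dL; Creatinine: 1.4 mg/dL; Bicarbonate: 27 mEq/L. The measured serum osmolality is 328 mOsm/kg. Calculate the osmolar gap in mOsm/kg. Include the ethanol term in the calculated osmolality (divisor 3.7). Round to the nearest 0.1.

Calculated osmolality = 2·Na + glucose + BUN/2.8 + ethanol/3.7
= 2·134 + 3.4 + 6/2.8 + 156/3.7
= 268 + 3.40 + 2.14 + 42.16
= 315.7 mOsm/kg ≈ 315.7 mOsm/kg
Osmolar gap = measured − calculated = 328 − 315.7 = 12.3 mOsm/kg

12.3 mOsm/kg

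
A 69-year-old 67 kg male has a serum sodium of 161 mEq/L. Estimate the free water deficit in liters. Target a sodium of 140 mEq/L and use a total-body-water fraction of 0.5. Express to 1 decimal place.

TBW = 0.5 · 67 = 33.5 L
Free water deficit = TBW · (Na/140 − 1)
= 33.5 · (161/140 − 1)
= 33.5 · 0.15
= 5.02 L

5.0 L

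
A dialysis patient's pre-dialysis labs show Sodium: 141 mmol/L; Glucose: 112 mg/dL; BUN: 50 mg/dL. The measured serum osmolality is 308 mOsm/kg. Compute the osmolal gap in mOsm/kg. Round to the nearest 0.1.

Calculated osmolality = 2·Na + glucose/18 + BUN/2.8
= 2·141 + 112/18 + 50/2.8
= 282 + 6.22 + 17.86
= 306.08 mOsm/kg ≈ 306.1 mOsm/kg
Osmolar gap = measured − calculated = 308 − 306.1 = 1.9 mOsm/kg

1.9 mOsm/kg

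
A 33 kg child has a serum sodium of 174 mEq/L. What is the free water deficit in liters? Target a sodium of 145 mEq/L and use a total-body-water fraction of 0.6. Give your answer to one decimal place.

TBW = 0.6 · 33 = 19.8 L
Free water deficit = TBW · (Na/145 − 1)
= 19.8 · (174/145 − 1)
= 19.8 · 0.2
= 3.96 L

4.0 L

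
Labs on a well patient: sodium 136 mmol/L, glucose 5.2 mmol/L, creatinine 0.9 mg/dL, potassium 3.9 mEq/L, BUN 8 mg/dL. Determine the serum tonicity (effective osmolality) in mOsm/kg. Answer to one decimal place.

Effective osmolality excludes urea (freely permeant across cell membranes):
2·Na + glucose
= 2·136 + 5.2
= 272 + 5.2
= 277.2 mOsm/kg

277.2 mOsm/kg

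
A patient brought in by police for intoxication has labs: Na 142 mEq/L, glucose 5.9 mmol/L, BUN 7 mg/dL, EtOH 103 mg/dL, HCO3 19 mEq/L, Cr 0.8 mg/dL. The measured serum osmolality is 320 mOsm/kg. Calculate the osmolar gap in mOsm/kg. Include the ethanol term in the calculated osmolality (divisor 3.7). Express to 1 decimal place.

-0.2 mOsm/kg

Calculated osmolality = 2·Na + glucose + BUN/2.8 + ethanol/3.7
= 2·142 + 5.9 + 7/2.8 + 103/3.7
= 284 + 5.90 + 2.50 + 27.84
= 320.24 mOsm/kg ≈ 320.2 mOsm/kg
Osmolar gap = measured − calculated = 320 − 320.2 = -0.2 mOsm/kg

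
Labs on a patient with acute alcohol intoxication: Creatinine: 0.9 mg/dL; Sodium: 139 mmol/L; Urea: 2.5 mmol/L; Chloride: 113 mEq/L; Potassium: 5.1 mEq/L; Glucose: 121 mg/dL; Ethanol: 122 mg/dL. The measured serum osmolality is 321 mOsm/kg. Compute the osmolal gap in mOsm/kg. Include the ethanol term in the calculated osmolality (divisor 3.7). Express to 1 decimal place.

Calculated osmolality = 2·Na + glucose/18 + urea + ethanol/3.7
= 2·139 + 121/18 + 2.5 + 122/3.7
= 278 + 6.72 + 2.50 + 32.97
= 320.19 mOsm/kg ≈ 320.2 mOsm/kg
Osmolar gap = measured − calculated = 321 − 320.2 = 0.8 mOsm/kg

0.8 mOsm/kg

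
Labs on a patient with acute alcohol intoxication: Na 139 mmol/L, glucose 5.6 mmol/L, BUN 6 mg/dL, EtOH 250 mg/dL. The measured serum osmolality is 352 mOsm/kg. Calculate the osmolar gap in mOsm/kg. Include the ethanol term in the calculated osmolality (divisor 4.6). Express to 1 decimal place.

Calculated osmolality = 2·Na + glucose + BUN/2.8 + ethanol/4.6
= 2·139 + 5.6 + 6/2.8 + 250/4.6
= 278 + 5.60 + 2.14 + 54.35
= 340.09 mOsm/kg ≈ 340.1 mOsm/kg
Osmolar gap = measured − calculated = 352 − 340.1 = 11.9 mOsm/kg

11.9 mOsm/kg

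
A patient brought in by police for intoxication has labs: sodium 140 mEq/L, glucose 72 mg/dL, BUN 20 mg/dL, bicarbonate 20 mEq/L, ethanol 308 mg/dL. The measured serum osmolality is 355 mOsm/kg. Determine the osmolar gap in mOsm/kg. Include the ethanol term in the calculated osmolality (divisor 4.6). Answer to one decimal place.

-3.1 mOsm/kg

Calculated osmolality = 2·Na + glucose/18 + BUN/2.8 + ethanol/4.6
= 2·140 + 72/18 + 20/2.8 + 308/4.6
= 280 + 4 + 7.14 + 66.96
= 358.1 mOsm/kg ≈ 358.1 mOsm/kg
Osmolar gap = measured − calculated = 355 − 358.1 = -3.1 mOsm/kg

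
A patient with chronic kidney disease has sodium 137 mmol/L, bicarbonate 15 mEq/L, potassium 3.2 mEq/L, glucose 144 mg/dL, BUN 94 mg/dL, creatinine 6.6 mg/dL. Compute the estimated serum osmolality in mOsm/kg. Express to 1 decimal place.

315.6 mOsm/kg

Calculated osmolality = 2·Na + glucose/18 + BUN/2.8
= 2·137 + 144/18 + 94/2.8
= 274 + 8 + 33.57
= 315.57 mOsm/kg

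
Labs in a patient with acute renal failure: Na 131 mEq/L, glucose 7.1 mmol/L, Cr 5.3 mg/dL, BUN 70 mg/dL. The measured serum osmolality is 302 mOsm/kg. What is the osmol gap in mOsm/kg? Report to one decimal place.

7.9 mOsm/kg

Calculated osmolality = 2·Na + glucose + BUN/2.8
= 2·131 + 7.1 + 70/2.8
= 262 + 7.10 + 25
= 294.1 mOsm/kg ≈ 294.1 mOsm/kg
Osmolar gap = measured − calculated = 302 − 294.1 = 7.9 mOsm/kg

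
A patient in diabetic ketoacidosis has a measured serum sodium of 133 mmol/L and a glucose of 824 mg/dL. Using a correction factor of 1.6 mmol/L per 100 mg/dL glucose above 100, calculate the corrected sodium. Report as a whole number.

Corrected Na = measured Na + 1.6 · (glucose − 100)/100
= 133 + 1.6 · (824 − 100)/100
= 133 + 11.6
= 144.6 mmol/L

145 mmol/L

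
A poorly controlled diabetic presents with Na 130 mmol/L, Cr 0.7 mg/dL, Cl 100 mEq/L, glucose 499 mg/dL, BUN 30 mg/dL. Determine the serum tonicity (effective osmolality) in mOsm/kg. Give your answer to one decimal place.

Effective osmolality excludes urea (freely permeant across cell membranes):
2·Na + glucose/18
= 2·130 + 499/18
= 260 + 27.72
= 287.72 mOsm/kg

287.7 mOsm/kg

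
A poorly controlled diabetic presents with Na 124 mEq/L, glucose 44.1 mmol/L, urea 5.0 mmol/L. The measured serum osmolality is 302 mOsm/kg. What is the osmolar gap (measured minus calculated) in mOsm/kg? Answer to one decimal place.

4.9 mOsm/kg

Calculated osmolality = 2·Na + glucose + urea
= 2·124 + 44.1 + 5
= 248 + 44.10 + 5
= 297.1 mOsm/kg ≈ 297.1 mOsm/kg
Osmolar gap = measured − calculated = 302 − 297.1 = 4.9 mOsm/kg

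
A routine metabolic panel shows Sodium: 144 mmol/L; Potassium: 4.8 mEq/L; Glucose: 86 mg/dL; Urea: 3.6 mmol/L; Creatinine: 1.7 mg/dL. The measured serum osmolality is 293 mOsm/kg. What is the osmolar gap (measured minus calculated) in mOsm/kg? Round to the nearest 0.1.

-3.4 mOsm/kg

Calculated osmolality = 2·Na + glucose/18 + urea
= 2·144 + 86/18 + 3.6
= 288 + 4.78 + 3.60
= 296.38 mOsm/kg ≈ 296.4 mOsm/kg
Osmolar gap = measured − calculated = 293 − 296.4 = -3.4 mOsm/kg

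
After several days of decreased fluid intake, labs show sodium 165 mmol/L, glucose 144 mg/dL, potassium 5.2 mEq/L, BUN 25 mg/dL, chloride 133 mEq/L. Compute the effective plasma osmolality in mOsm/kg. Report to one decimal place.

Effective osmolality excludes urea (freely permeant across cell membranes):
2·Na + glucose/18
= 2·165 + 144/18
= 330 + 8
= 338 mOsm/kg

338.0 mOsm/kg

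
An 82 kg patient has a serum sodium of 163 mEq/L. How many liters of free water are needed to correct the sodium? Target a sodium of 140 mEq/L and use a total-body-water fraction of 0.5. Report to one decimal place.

6.7 L

TBW = 0.5 · 82 = 41 L
Free water deficit = TBW · (Na/140 − 1)
= 41 · (163/140 − 1)
= 41 · 0.1643
= 6.74 L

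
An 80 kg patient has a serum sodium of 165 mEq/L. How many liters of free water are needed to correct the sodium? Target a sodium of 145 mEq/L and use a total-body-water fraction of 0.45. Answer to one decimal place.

TBW = 0.45 · 80 = 36 L
Free water deficit = TBW · (Na/145 − 1)
= 36 · (165/145 − 1)
= 36 · 0.1379
= 4.96 L

5.0 L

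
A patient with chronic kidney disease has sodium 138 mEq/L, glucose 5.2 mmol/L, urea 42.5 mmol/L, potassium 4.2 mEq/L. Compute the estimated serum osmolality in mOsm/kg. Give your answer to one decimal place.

323.7 mOsm/kg

Calculated osmolality = 2·Na + glucose + urea
= 2·138 + 5.2 + 42.5
= 276 + 5.20 + 42.50
= 323.7 mOsm/kg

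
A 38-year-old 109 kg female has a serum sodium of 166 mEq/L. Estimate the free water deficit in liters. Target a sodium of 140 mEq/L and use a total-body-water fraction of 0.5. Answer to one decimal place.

TBW = 0.5 · 109 = 54.5 L
Free water deficit = TBW · (Na/140 − 1)
= 54.5 · (166/140 − 1)
= 54.5 · 0.1857
= 10.12 L

10.1 L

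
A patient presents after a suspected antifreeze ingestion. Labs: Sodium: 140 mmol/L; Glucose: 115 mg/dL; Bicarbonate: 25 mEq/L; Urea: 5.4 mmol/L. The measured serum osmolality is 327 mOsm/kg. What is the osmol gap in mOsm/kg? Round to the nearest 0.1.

Calculated osmolality = 2·Na + glucose/18 + urea
= 2·140 + 115/18 + 5.4
= 280 + 6.39 + 5.40
= 291.79 mOsm/kg ≈ 291.8 mOsm/kg
Osmolar gap = measured − calculated = 327 − 291.8 = 35.2 mOsm/kg

35.2 mOsm/kg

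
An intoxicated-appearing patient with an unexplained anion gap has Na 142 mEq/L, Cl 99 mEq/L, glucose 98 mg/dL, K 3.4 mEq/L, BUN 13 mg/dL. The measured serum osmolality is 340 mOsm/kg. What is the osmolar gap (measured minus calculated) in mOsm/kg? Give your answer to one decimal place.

45.9 mOsm/kg

Calculated osmolality = 2·Na + glucose/18 + BUN/2.8
= 2·142 + 98/18 + 13/2.8
= 284 + 5.44 + 4.64
= 294.08 mOsm/kg ≈ 294.1 mOsm/kg
Osmolar gap = measured − calculated = 340 − 294.1 = 45.9 mOsm/kg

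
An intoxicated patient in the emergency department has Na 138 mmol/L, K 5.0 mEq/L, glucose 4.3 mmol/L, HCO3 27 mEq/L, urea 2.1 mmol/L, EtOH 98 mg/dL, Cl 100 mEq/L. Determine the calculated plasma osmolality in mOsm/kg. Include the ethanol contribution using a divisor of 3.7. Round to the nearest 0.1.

Calculated osmolality = 2·Na + glucose + urea + ethanol/3.7
= 2·138 + 4.3 + 2.1 + 98/3.7
= 276 + 4.30 + 2.10 + 26.49
= 308.89 mOsm/kg

308.9 mOsm/kg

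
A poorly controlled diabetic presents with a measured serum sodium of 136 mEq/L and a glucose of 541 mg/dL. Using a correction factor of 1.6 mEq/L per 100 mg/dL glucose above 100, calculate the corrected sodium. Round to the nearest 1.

143 mEq/L

Corrected Na = measured Na + 1.6 · (glucose − 100)/100
= 136 + 1.6 · (541 − 100)/100
= 136 + 7.1
= 143.1 mEq/L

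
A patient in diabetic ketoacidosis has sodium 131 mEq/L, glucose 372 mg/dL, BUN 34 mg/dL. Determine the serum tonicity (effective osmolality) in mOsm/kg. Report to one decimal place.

Effective osmolality excludes urea (freely permeant across cell membranes):
2·Na + glucose/18
= 2·131 + 372/18
= 262 + 20.67
= 282.67 mOsm/kg

282.7 mOsm/kg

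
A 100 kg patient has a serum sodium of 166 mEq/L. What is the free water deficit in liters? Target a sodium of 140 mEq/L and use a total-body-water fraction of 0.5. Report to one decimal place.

9.3 L

TBW = 0.5 · 100 = 50 L
Free water deficit = TBW · (Na/140 − 1)
= 50 · (166/140 − 1)
= 50 · 0.1857
= 9.29 L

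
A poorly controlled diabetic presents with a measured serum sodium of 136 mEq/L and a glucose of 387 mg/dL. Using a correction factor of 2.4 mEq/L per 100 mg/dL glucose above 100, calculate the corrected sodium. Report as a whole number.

Corrected Na = measured Na + 2.4 · (glucose − 100)/100
= 136 + 2.4 · (387 − 100)/100
= 136 + 6.9
= 142.9 mEq/L

143 mEq/L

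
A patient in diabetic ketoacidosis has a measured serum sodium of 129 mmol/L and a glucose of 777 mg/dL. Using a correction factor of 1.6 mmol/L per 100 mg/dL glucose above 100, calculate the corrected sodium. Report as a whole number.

140 mmol/L

Corrected Na = measured Na + 1.6 · (glucose − 100)/100
= 129 + 1.6 · (777 − 100)/100
= 129 + 10.8
= 139.8 mmol/L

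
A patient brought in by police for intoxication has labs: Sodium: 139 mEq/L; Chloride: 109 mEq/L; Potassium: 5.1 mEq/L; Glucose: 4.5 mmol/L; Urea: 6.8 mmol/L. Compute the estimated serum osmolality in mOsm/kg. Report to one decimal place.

Calculated osmolality = 2·Na + glucose + urea
= 2·139 + 4.5 + 6.8
= 278 + 4.50 + 6.80
= 289.3 mOsm/kg

289.3 mOsm/kg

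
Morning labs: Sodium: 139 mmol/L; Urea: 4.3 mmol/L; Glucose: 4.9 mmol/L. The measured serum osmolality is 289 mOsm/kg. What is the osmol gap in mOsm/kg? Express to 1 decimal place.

1.8 mOsm/kg

Calculated osmolality = 2·Na + glucose + urea
= 2·139 + 4.9 + 4.3
= 278 + 4.90 + 4.30
= 287.2 mOsm/kg ≈ 287.2 mOsm/kg
Osmolar gap = measured − calculated = 289 − 287.2 = 1.8 mOsm/kg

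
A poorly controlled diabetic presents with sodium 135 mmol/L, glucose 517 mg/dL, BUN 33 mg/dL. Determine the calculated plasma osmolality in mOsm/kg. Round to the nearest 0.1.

310.5 mOsm/kg

Calculated osmolality = 2·Na + glucose/18 + BUN/2.8
= 2·135 + 517/18 + 33/2.8
= 270 + 28.72 + 11.79
= 310.51 mOsm/kg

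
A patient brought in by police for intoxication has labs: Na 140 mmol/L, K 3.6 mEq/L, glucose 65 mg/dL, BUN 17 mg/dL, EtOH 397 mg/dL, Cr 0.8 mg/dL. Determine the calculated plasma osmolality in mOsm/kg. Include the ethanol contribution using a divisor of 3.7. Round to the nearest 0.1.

397.0 mOsm/kg

Calculated osmolality = 2·Na + glucose/18 + BUN/2.8 + ethanol/3.7
= 2·140 + 65/18 + 17/2.8 + 397/3.7
= 280 + 3.61 + 6.07 + 107.30
= 396.98 mOsm/kg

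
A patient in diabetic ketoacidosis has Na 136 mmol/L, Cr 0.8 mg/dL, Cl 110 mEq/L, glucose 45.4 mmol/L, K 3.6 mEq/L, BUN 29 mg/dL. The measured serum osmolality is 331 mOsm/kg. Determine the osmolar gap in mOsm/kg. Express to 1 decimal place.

3.2 mOsm/kg

Calculated osmolality = 2·Na + glucose + BUN/2.8
= 2·136 + 45.4 + 29/2.8
= 272 + 45.40 + 10.36
= 327.76 mOsm/kg ≈ 327.8 mOsm/kg
Osmolar gap = measured − calculated = 331 − 327.8 = 3.2 mOsm/kg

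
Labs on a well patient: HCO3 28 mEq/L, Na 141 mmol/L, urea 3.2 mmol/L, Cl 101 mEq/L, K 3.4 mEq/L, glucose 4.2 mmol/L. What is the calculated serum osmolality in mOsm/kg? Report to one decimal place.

Calculated osmolality = 2·Na + glucose + urea
= 2·141 + 4.2 + 3.2
= 282 + 4.20 + 3.20
= 289.4 mOsm/kg

289.4 mOsm/kg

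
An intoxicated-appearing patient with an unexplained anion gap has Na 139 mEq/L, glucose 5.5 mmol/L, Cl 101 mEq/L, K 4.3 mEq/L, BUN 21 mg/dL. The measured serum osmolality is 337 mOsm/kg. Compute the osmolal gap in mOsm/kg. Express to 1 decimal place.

46.0 mOsm/kg

Calculated osmolality = 2·Na + glucose + BUN/2.8
= 2·139 + 5.5 + 21/2.8
= 278 + 5.50 + 7.50
= 291 mOsm/kg ≈ 291.0 mOsm/kg
Osmolar gap = measured − calculated = 337 − 291.0 = 46.0 mOsm/kg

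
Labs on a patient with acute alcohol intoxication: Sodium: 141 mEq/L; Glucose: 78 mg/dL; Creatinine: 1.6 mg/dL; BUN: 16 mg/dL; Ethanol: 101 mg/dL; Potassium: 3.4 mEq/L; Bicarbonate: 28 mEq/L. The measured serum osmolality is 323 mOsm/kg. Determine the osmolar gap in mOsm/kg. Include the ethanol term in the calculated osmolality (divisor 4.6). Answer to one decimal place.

Calculated osmolality = 2·Na + glucose/18 + BUN/2.8 + ethanol/4.6
= 2·141 + 78/18 + 16/2.8 + 101/4.6
= 282 + 4.33 + 5.71 + 21.96
= 314 mOsm/kg ≈ 314.0 mOsm/kg
Osmolar gap = measured − calculated = 323 − 314.0 = 9.0 mOsm/kg

9.0 mOsm/kg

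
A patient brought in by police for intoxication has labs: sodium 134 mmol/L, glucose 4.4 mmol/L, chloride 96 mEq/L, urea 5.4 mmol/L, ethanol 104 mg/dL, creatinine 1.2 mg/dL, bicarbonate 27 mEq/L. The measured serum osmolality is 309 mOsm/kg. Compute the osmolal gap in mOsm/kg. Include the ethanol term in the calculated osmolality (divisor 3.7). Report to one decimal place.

3.1 mOsm/kg

Calculated osmolality = 2·Na + glucose + urea + ethanol/3.7
= 2·134 + 4.4 + 5.4 + 104/3.7
= 268 + 4.40 + 5.40 + 28.11
= 305.91 mOsm/kg ≈ 305.9 mOsm/kg
Osmolar gap = measured − calculated = 309 − 305.9 = 3.1 mOsm/kg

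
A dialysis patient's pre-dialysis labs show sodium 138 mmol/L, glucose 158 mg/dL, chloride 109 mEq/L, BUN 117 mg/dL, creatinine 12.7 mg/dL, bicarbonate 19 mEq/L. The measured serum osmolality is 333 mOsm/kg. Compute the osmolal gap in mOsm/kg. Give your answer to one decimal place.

6.4 mOsm/kg

Calculated osmolality = 2·Na + glucose/18 + BUN/2.8
= 2·138 + 158/18 + 117/2.8
= 276 + 8.78 + 41.79
= 326.57 mOsm/kg ≈ 326.6 mOsm/kg
Osmolar gap = measured − calculated = 333 − 326.6 = 6.4 mOsm/kg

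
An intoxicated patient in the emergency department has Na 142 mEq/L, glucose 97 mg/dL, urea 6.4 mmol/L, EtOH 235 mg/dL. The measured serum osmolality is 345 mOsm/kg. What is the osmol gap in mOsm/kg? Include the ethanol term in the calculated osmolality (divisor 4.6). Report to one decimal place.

-1.9 mOsm/kg

Calculated osmolality = 2·Na + glucose/18 + urea + ethanol/4.6
= 2·142 + 97/18 + 6.4 + 235/4.6
= 284 + 5.39 + 6.40 + 51.09
= 346.88 mOsm/kg ≈ 346.9 mOsm/kg
Osmolar gap = measured − calculated = 345 − 346.9 = -1.9 mOsm/kg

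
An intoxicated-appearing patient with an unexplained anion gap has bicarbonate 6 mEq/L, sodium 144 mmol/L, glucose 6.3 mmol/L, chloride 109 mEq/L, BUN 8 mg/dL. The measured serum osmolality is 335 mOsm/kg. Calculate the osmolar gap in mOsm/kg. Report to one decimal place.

37.8 mOsm/kg

Calculated osmolality = 2·Na + glucose + BUN/2.8
= 2·144 + 6.3 + 8/2.8
= 288 + 6.30 + 2.86
= 297.16 mOsm/kg ≈ 297.2 mOsm/kg
Osmolar gap = measured − calculated = 335 − 297.2 = 37.8 mOsm/kg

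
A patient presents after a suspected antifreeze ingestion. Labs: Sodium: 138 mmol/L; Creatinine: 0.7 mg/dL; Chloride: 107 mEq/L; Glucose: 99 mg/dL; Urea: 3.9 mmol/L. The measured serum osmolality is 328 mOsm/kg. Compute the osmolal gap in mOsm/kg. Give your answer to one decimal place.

Calculated osmolality = 2·Na + glucose/18 + urea
= 2·138 + 99/18 + 3.9
= 276 + 5.50 + 3.90
= 285.4 mOsm/kg ≈ 285.4 mOsm/kg
Osmolar gap = measured − calculated = 328 − 285.4 = 42.6 mOsm/kg

42.6 mOsm/kg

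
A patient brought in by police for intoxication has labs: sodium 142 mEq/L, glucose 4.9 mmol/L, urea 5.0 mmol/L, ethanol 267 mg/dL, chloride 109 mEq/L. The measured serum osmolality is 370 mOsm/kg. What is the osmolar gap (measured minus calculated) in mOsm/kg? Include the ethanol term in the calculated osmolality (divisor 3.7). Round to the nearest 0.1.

Calculated osmolality = 2·Na + glucose + urea + ethanol/3.7
= 2·142 + 4.9 + 5 + 267/3.7
= 284 + 4.90 + 5 + 72.16
= 366.06 mOsm/kg ≈ 366.1 mOsm/kg
Osmolar gap = measured − calculated = 370 − 366.1 = 3.9 mOsm/kg

3.9 mOsm/kg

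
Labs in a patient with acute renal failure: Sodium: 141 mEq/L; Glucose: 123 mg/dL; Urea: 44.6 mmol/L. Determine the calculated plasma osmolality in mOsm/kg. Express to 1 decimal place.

Calculated osmolality = 2·Na + glucose/18 + urea
= 2·141 + 123/18 + 44.6
= 282 + 6.83 + 44.60
= 333.43 mOsm/kg

333.4 mOsm/kg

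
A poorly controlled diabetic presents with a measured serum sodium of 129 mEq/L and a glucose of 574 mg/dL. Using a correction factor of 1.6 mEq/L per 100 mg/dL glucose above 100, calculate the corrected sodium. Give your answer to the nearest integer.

137 mEq/L

Corrected Na = measured Na + 1.6 · (glucose − 100)/100
= 129 + 1.6 · (574 − 100)/100
= 129 + 7.6
= 136.6 mEq/L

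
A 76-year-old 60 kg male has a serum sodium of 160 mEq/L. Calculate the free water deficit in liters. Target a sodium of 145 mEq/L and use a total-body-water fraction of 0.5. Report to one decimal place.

3.1 L

TBW = 0.5 · 60 = 30 L
Free water deficit = TBW · (Na/145 − 1)
= 30 · (160/145 − 1)
= 30 · 0.1034
= 3.1 L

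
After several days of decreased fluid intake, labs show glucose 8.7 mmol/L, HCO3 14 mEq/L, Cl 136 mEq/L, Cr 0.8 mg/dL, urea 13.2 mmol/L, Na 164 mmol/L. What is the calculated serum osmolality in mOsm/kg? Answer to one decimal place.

349.9 mOsm/kg

Calculated osmolality = 2·Na + glucose + urea
= 2·164 + 8.7 + 13.2
= 328 + 8.70 + 13.20
= 349.9 mOsm/kg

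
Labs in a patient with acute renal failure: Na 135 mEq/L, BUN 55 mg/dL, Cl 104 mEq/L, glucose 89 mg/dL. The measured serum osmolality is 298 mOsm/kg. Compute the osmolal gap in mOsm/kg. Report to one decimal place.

Calculated osmolality = 2·Na + glucose/18 + BUN/2.8
= 2·135 + 89/18 + 55/2.8
= 270 + 4.94 + 19.64
= 294.58 mOsm/kg ≈ 294.6 mOsm/kg
Osmolar gap = measured − calculated = 298 − 294.6 = 3.4 mOsm/kg

3.4 mOsm/kg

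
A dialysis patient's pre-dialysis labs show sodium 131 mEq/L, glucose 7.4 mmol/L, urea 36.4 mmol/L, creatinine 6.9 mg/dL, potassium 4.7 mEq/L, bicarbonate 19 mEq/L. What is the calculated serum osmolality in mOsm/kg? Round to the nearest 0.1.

305.8 mOsm/kg

Calculated osmolality = 2·Na + glucose + urea
= 2·131 + 7.4 + 36.4
= 262 + 7.40 + 36.40
= 305.8 mOsm/kg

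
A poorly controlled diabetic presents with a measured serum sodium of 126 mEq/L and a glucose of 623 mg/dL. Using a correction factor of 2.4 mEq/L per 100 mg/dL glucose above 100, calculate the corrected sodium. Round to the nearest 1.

Corrected Na = measured Na + 2.4 · (glucose − 100)/100
= 126 + 2.4 · (623 − 100)/100
= 126 + 12.6
= 138.6 mEq/L

139 mEq/L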